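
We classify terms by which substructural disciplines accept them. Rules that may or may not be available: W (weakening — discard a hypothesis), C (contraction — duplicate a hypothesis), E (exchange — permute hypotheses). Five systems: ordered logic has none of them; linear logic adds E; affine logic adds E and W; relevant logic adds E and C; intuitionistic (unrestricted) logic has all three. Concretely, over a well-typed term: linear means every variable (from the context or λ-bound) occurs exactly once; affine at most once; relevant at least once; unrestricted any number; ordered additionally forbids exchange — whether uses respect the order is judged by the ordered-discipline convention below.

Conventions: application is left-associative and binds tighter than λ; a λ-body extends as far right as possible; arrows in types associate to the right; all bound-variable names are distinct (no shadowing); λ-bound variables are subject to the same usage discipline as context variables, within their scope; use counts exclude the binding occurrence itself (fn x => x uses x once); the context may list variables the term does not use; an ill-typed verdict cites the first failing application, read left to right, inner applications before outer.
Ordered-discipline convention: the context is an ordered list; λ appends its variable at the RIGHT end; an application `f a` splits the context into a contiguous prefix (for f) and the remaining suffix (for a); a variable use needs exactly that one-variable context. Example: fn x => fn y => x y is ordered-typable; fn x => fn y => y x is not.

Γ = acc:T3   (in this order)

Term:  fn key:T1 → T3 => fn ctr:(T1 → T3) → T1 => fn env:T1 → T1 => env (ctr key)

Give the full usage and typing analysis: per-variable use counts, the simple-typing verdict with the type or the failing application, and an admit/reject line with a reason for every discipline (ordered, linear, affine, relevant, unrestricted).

counts: acc=0, key (λ-bound)=1, ctr (λ-bound)=1, env (λ-bound)=1
left-to-right use order: env, ctr, key
typing: the term checks, with type (T1 → T3) → ((T1 → T3) → T1) → (T1 → T1) → T1
ordered: ✗, needs weakening: acc unused
linear: ✗, needs weakening: acc unused
affine: ✓, acc, key, ctr, env: no repeats, contraction unneeded
relevant: ✗, needs weakening: acc unused
unrestricted: ✓, simply typable at (T1 → T3) → ((T1 → T3) → T1) → (T1 → T1) → T1; W, C, E all held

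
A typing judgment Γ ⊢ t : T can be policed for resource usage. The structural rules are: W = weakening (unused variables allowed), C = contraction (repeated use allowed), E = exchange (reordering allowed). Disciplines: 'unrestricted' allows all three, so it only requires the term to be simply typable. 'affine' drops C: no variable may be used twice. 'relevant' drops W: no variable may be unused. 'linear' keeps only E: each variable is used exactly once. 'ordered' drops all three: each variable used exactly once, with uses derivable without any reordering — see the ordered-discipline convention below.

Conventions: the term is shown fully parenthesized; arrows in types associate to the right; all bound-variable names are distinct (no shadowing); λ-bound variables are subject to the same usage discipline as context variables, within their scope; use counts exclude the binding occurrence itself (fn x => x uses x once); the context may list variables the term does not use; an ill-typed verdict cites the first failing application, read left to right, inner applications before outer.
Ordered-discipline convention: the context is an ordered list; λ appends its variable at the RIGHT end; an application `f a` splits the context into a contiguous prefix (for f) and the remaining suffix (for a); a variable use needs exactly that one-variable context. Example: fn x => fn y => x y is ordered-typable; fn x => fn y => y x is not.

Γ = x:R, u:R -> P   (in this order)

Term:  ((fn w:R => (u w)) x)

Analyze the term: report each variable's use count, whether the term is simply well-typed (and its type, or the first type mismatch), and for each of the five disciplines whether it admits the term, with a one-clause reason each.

counts: x: 1, u: 1, w [bound]: 1
use order (left to right): u, w, x
typing: well-typed at P
ordered: ✗ — no contiguous prefix/suffix split fits u, w, x
linear: ✓ — single use per variable (x, u, w)
affine: ✓ — no duplicate uses among x, u, w
relevant: ✓ — none of x, u, w goes unused
unrestricted: ✓ — well-typed at P; no restrictions here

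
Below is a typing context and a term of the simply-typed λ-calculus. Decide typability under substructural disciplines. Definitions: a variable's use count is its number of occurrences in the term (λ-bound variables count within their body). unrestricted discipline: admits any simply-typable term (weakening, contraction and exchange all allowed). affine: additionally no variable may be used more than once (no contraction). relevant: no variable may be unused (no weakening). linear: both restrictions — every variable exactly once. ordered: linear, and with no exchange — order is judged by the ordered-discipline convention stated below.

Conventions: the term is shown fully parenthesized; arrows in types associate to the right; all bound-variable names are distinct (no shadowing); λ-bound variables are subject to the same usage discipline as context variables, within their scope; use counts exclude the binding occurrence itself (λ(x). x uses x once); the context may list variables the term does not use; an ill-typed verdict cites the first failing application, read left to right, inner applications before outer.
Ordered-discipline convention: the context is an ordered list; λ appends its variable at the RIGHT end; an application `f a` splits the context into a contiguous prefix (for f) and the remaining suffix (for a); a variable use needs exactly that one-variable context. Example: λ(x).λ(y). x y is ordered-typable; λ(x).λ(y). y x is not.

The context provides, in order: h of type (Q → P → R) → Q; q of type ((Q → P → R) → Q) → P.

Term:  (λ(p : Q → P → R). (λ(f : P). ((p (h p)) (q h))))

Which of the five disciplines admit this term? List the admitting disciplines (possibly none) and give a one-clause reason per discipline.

admitted by: unrestricted
usage: h: 2×; q: 1×; p [bound]: 2×; f [bound]: 0×
left-to-right use order: p, h, p, q, h
typing: well-typed at (Q → P → R) → P → R
ordered: ✗ — uses contraction: h ×2, p ×2; f never used (weakening)
linear: ✗ — uses contraction: h ×2, p ×2; f never used (weakening)
affine: ✗ — uses contraction: h ×2, p ×2
relevant: ✗ — f never used (weakening)
unrestricted: ✓ — type-checks ((Q → P → R) → P → R) and nothing is barred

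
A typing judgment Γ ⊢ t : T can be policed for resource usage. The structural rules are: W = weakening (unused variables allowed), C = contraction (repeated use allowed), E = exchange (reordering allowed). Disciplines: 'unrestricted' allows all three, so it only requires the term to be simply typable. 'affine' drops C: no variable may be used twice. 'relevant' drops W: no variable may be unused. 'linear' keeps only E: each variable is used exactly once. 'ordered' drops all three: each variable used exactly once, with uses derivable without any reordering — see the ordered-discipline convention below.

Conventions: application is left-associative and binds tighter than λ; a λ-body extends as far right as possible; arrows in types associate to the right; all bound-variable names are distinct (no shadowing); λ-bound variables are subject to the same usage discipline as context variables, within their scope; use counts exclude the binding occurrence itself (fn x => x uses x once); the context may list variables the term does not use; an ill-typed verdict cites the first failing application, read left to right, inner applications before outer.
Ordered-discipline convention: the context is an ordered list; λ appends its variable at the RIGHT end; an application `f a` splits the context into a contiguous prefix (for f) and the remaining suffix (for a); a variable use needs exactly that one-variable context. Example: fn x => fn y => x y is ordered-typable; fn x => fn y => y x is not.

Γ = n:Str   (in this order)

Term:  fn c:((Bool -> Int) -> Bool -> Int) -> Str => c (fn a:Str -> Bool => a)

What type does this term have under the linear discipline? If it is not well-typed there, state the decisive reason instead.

not well-typed under linear — not simply typable
usage: n: 0×; c [bound]: 1×; a [bound]: 1×
uses in reading order: c, a
typing: ill-typed: a function awaiting (Bool -> Int) -> Bool -> Int gets (Str -> Bool) -> Str -> Bool
across the five disciplines: ordered ✗ · linear ✗ · affine ✗ · relevant ✗ · unrestricted ✗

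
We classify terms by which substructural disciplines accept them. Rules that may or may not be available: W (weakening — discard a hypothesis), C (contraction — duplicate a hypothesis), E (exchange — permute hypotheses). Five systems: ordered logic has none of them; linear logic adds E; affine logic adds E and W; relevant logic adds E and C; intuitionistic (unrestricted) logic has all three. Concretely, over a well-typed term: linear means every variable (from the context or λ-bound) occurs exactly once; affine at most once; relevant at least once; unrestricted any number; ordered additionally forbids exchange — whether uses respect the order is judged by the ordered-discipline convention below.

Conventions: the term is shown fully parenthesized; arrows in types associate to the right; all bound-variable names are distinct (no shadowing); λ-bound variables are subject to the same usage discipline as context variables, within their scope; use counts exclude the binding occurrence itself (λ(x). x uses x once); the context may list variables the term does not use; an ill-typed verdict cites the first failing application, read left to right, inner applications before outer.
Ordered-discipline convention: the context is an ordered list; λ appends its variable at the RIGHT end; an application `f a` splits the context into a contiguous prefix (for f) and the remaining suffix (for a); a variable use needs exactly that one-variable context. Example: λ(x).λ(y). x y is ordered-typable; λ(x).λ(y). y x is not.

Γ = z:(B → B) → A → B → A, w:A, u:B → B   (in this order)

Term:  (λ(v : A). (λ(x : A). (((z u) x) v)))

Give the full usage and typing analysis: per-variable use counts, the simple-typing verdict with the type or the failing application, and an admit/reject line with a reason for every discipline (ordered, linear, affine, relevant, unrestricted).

counts: z=1; w=0; u=1; v (bound)=1; x (bound)=1
uses in reading order: z, u, x, v
typing: ill-typed: an application expects B but receives A
ordered: ✗ — not simply typable
linear: ✗ — fails simple typing
affine: ✗ — a type mismatch blocks all five
relevant: ✗ — the type mismatch rejects it
unrestricted: ✗ — not simply typable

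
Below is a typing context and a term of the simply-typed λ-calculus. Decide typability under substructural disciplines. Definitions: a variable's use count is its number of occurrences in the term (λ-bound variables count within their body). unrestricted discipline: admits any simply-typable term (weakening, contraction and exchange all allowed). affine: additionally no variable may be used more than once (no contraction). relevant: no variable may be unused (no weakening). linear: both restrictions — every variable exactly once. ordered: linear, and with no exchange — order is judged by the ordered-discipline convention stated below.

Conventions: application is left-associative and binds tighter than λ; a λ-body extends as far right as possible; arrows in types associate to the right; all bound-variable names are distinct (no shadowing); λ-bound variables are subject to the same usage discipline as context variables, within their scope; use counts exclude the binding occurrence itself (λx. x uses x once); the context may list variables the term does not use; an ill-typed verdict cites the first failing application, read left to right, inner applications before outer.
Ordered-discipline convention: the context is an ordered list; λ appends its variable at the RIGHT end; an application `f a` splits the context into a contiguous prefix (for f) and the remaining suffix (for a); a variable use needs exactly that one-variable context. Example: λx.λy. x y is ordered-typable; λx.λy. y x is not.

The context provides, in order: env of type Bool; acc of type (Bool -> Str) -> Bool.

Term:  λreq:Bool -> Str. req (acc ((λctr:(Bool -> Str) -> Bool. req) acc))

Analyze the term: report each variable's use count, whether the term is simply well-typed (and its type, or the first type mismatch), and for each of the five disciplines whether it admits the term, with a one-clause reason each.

variable uses: env: 0, acc: 2, req [bound]: 2, ctr [bound]: 0
left-to-right use order: req, acc, req, acc
typing: the term checks, with type (Bool -> Str) -> Str
ordered: ✗ — uses contraction: acc ×2, req ×2; needs weakening: env, ctr unused
linear: ✗ — uses contraction: acc ×2, req ×2; needs weakening: env, ctr unused
affine: ✗ — uses contraction: acc ×2, req ×2
relevant: ✗ — needs weakening: env, ctr unused
unrestricted: ✓ — well-typed at (Bool -> Str) -> Str; no restrictions here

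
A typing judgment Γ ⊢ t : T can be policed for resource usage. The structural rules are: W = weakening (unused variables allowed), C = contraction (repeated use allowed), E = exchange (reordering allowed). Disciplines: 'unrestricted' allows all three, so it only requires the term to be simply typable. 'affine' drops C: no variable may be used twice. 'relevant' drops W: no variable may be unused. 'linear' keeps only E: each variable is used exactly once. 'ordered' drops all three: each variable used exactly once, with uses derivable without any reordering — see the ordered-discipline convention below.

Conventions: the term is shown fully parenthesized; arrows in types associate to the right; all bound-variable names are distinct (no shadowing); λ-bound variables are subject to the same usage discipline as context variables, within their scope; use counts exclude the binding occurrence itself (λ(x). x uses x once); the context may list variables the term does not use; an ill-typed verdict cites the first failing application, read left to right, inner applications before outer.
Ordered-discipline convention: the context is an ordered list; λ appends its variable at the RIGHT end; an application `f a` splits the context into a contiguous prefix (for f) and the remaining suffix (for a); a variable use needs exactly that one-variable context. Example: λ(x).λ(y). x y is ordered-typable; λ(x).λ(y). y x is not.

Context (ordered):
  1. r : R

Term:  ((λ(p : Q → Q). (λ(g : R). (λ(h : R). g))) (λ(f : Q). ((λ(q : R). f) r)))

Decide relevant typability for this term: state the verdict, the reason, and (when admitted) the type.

no — unused: p, h, q — weakening required
counts: r ×1, p (λ-bound) ×0, g (λ-bound) ×1, h (λ-bound) ×0, f (λ-bound) ×1, q (λ-bound) ×0
left-to-right use order: g, f, r
typing: ✓ — R → R → R
summary: ordered ✗; linear ✗; affine ✓; relevant ✗; unrestricted ✓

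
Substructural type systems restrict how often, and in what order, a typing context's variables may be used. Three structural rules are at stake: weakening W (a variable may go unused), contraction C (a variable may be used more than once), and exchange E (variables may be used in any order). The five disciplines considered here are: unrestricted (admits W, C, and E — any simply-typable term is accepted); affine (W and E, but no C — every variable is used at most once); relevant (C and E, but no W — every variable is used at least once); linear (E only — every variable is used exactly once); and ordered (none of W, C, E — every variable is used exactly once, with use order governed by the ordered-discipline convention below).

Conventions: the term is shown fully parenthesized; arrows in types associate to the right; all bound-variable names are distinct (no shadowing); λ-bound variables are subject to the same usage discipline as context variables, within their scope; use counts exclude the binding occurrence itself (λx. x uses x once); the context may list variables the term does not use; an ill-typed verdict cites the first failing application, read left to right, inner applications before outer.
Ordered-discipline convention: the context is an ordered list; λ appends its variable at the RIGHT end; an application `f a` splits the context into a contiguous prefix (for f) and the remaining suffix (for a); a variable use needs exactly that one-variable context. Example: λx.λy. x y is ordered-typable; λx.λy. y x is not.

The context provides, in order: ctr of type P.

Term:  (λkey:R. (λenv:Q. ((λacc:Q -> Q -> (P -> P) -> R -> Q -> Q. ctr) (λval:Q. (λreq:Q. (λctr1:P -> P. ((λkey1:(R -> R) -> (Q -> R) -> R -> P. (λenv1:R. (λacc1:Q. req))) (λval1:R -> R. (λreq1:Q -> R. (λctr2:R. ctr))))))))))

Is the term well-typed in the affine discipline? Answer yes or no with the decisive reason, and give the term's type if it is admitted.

no — needs contraction — ctr ×2
usage: ctr: 2×; key [bound]: 0×; env [bound]: 0×; acc [bound]: 0×; val [bound]: 0×; req [bound]: 1×; ctr1 [bound]: 0×; key1 [bound]: 0×; env1 [bound]: 0×; acc1 [bound]: 0×; val1 [bound]: 0×; req1 [bound]: 0×; ctr2 [bound]: 0×
use order (left to right): ctr, req, ctr
typing: well-typed — term : R -> Q -> P
all disciplines: ordered ✗; linear ✗; affine ✗; relevant ✗; unrestricted ✓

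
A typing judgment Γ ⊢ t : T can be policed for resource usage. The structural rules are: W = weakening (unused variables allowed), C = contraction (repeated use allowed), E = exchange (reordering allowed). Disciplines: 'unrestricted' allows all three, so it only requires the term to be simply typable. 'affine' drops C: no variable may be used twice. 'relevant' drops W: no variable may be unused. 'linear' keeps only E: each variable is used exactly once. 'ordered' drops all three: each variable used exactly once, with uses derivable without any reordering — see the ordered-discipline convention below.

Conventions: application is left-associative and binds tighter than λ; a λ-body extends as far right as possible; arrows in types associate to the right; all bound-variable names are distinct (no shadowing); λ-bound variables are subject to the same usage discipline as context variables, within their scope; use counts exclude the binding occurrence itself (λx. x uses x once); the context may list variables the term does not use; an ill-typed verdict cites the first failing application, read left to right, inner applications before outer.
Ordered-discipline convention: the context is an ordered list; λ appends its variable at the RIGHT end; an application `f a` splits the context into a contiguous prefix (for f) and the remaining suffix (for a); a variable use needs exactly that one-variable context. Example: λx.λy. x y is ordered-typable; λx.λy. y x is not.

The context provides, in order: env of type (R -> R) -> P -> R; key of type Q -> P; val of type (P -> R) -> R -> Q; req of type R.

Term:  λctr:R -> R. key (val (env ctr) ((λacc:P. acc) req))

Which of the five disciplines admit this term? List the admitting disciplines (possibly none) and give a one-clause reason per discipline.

admitted by: none
use counts: env ×1, key ×1, val ×1, req ×1, ctr (bound) ×1, acc (bound) ×1
uses in reading order: key, val, env, ctr, acc, req
typing: ill-typed: a function awaiting P gets R
ordered: ✗, not simply typable
linear: ✗, fails simple typing
affine: ✗, a type mismatch blocks all five
relevant: ✗, the type mismatch rejects it
unrestricted: ✗, not simply typable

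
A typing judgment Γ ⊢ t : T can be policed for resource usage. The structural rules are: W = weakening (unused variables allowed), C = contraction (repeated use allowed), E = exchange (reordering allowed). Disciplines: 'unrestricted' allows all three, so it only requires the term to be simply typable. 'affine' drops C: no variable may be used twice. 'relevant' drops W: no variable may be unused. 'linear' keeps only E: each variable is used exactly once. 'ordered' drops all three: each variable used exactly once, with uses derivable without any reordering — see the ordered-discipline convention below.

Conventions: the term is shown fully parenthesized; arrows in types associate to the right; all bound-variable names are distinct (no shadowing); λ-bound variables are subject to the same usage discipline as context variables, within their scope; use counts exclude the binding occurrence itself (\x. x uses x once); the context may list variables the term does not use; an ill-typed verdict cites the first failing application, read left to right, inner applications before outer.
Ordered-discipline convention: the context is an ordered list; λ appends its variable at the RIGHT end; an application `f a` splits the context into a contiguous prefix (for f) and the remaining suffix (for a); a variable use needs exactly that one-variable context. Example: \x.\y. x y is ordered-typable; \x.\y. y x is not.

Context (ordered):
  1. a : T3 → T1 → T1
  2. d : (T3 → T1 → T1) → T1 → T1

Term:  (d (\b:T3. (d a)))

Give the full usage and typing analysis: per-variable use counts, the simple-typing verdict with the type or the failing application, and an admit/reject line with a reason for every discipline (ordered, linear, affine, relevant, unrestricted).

use counts: a: 1×, d: 2×, b (λ-bound): 0×
use order (left to right): d, d, a
typing: well-typed at T1 → T1
ordered: ✗ — repeated use of d ×2; b never used (weakening)
linear: ✗ — repeated use of d ×2; b never used (weakening)
affine: ✗ — repeated use of d ×2
relevant: ✗ — b never used (weakening)
unrestricted: ✓ — type-checks (T1 → T1) and nothing is barred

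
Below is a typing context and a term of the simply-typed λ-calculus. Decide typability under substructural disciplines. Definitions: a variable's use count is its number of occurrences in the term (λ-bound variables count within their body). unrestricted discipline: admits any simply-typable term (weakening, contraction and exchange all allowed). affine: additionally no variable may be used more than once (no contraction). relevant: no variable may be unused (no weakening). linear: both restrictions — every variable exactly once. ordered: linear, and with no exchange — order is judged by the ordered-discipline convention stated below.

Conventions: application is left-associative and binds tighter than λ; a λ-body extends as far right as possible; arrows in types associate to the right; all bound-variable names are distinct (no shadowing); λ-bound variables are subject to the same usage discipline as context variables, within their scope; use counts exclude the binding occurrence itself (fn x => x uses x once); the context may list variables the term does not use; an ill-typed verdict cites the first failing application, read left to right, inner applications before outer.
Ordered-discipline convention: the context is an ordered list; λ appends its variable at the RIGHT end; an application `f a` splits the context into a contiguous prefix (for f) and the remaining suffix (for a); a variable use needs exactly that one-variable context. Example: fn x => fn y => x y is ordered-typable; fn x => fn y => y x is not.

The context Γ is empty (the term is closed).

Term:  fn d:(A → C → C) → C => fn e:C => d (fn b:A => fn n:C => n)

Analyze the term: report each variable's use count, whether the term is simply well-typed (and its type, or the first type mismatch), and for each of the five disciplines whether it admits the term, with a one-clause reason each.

use counts: d (λ-bound)=1, e (λ-bound)=0, b (λ-bound)=0, n (λ-bound)=1
uses in reading order: d, n
typing: well-typed — term : ((A → C → C) → C) → C → C
ordered ✗ (e, b left unused)
linear ✗ (e, b left unused)
affine ✓ (no duplicate uses among d, e, b, n)
relevant ✗ (e, b left unused)
unrestricted ✓ (type-checks (((A → C → C) → C) → C → C) and nothing is barred)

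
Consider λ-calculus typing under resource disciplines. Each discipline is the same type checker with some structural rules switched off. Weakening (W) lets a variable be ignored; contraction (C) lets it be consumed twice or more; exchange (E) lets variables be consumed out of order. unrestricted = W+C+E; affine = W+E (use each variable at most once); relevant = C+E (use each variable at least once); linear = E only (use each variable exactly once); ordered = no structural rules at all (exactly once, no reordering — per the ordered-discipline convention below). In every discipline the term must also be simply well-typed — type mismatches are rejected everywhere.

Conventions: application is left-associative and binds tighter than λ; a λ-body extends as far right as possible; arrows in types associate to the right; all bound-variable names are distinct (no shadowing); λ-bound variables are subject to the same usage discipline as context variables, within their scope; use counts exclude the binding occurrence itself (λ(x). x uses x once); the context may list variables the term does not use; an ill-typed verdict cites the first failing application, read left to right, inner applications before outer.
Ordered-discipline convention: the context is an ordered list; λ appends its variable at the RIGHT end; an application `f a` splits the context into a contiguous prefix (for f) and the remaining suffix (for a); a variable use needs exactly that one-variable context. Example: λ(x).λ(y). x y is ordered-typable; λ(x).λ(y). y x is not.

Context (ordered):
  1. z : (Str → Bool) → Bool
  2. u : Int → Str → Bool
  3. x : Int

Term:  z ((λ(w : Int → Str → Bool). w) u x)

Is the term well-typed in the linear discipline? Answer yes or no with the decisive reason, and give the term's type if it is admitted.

yes — each of z, u, x, w used exactly once; term : Bool
counts: z ×1, u ×1, x ×1, w [bound] ×1
use order (left to right): z, w, u, x
typing: well-typed — term : Bool
across the five disciplines: ordered ✓ · linear ✓ · affine ✓ · relevant ✓ · unrestricted ✓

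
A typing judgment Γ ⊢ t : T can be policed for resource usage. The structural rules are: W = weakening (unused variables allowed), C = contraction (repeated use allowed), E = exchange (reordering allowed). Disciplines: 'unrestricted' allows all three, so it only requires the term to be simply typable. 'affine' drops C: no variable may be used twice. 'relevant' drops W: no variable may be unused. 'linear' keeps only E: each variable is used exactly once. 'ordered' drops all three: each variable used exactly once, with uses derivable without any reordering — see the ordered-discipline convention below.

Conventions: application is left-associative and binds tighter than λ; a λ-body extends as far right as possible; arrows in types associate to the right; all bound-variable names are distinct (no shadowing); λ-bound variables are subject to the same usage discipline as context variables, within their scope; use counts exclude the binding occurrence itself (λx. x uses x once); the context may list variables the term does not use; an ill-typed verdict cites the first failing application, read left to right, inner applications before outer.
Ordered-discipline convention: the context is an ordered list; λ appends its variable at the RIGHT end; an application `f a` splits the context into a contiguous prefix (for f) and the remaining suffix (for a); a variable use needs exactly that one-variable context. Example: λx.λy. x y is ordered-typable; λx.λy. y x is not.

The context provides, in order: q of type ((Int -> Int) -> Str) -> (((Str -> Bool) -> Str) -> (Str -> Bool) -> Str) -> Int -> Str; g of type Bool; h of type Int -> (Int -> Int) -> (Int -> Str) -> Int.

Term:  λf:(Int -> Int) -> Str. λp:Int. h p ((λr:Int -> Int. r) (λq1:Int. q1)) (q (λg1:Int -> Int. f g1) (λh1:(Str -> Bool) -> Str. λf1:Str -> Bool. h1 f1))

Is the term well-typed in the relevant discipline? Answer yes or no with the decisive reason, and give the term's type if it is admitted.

no — unused: g — weakening required
counts: q: 1; g: 0; h: 1; f (λ-bound): 1; p (λ-bound): 1; r (λ-bound): 1; q1 (λ-bound): 1; g1 (λ-bound): 1; h1 (λ-bound): 1; f1 (λ-bound): 1
use order (left to right): h, p, r, q1, q, f, g1, h1, f1
typing: the term checks, with type ((Int -> Int) -> Str) -> Int -> Int
across the five disciplines: ordered ✗ | linear ✗ | affine ✓ | relevant ✗ | unrestricted ✓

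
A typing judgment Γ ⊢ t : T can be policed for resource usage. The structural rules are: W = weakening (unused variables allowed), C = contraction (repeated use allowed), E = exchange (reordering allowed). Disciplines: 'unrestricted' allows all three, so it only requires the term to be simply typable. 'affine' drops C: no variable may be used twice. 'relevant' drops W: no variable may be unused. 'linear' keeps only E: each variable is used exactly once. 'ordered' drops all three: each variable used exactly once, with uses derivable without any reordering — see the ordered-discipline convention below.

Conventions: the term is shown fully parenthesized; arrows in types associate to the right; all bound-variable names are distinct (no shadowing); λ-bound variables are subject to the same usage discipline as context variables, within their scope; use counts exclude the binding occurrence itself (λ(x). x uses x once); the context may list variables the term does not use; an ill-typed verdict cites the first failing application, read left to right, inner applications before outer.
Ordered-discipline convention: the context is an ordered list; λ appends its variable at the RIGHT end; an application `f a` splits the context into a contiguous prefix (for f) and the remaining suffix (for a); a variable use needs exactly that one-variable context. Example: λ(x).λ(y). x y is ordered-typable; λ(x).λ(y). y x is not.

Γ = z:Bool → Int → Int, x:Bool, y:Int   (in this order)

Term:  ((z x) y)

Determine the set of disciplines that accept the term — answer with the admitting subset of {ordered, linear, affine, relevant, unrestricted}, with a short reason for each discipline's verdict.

admitted by: ordered, linear, affine, relevant, unrestricted
usage: z: 1×; x: 1×; y: 1×
use order (left to right): z, x, y
typing: well-typed at Int
ordered ✓ (single-use (z, x, y), ordered derivation ok)
linear ✓ (single use per variable (z, x, y))
affine ✓ (none of z, x, y used more than once)
relevant ✓ (z, x, y: all used, weakening unneeded)
unrestricted ✓ (type-checks (Int) and nothing is barred)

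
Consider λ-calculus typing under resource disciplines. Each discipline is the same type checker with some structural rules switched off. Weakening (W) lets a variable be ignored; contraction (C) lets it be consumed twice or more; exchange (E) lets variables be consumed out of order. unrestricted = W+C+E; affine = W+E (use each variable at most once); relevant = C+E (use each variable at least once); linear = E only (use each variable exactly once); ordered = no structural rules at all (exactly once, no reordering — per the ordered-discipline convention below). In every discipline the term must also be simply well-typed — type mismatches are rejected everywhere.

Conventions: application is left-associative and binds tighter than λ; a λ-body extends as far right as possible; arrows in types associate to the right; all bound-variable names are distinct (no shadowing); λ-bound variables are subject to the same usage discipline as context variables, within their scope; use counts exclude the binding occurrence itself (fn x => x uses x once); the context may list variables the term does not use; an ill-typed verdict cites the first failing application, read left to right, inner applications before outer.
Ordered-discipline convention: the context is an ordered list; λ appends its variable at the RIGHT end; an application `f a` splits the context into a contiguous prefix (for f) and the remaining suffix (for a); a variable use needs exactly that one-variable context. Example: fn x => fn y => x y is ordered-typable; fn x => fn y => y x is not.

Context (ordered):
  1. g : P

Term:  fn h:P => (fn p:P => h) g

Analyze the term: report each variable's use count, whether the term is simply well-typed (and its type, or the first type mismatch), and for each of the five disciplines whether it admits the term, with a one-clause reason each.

use counts: g=1, h (λ-bound)=1, p (λ-bound)=0
left-to-right use order: h, g
typing: ✓ — P → P
ordered: ✗ — p left unused
linear: ✗ — p left unused
affine: ✓ — no duplicate uses among g, h, p
relevant: ✗ — p left unused
unrestricted: ✓ — typability at P → P is all that's needed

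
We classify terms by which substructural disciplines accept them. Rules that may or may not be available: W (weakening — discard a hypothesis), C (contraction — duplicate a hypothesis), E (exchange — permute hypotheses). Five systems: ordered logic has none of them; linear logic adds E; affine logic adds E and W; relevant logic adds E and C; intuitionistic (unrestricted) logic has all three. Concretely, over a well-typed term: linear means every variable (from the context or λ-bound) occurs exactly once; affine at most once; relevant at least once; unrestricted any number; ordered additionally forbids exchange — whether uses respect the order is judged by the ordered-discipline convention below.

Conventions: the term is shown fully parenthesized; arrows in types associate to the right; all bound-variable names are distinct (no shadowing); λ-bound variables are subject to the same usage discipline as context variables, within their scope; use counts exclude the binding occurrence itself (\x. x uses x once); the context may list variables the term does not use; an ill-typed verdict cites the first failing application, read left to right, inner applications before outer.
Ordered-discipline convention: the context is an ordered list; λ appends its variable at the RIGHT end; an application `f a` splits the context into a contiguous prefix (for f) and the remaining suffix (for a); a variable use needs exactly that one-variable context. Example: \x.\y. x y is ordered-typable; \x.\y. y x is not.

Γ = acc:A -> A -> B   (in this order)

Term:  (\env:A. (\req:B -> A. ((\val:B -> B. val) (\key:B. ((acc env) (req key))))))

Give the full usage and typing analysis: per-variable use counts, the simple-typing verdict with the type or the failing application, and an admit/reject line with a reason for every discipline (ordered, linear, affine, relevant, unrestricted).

counts: acc=1, env (bound)=1, req (bound)=1, val (bound)=1, key (bound)=1
use order (left to right): val, acc, env, req, key
typing: well-typed at A -> (B -> A) -> B -> B
ordered: ✓ — acc, env, req, val, key: once each, no exchange needed
linear: ✓ — single use per variable (acc, env, req, val, key)
affine: ✓ — acc, env, req, val, key: no repeats, contraction unneeded
relevant: ✓ — none of acc, env, req, val, key goes unused
unrestricted: ✓ — typability at A -> (B -> A) -> B -> B is all that's needed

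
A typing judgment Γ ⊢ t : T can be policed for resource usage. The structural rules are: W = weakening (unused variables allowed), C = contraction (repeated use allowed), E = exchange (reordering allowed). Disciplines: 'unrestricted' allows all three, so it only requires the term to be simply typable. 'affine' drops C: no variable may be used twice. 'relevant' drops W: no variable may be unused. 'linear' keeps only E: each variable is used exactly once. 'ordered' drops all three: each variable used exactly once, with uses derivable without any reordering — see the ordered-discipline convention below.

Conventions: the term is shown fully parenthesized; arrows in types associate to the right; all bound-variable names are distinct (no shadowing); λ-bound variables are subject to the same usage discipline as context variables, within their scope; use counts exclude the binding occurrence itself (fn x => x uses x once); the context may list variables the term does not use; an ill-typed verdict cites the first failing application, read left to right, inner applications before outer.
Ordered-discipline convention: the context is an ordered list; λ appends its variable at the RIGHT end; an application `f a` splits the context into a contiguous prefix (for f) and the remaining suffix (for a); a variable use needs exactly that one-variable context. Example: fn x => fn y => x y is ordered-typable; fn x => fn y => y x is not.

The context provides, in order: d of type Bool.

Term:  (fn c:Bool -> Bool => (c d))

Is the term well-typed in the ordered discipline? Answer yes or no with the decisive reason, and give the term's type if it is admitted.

no — use order c, d needs exchange
variable uses: d: 1, c [bound]: 1
order of uses: c, d
typing: well-typed at (Bool -> Bool) -> Bool
across the five disciplines: ordered ✗ · linear ✓ · affine ✓ · relevant ✓ · unrestricted ✓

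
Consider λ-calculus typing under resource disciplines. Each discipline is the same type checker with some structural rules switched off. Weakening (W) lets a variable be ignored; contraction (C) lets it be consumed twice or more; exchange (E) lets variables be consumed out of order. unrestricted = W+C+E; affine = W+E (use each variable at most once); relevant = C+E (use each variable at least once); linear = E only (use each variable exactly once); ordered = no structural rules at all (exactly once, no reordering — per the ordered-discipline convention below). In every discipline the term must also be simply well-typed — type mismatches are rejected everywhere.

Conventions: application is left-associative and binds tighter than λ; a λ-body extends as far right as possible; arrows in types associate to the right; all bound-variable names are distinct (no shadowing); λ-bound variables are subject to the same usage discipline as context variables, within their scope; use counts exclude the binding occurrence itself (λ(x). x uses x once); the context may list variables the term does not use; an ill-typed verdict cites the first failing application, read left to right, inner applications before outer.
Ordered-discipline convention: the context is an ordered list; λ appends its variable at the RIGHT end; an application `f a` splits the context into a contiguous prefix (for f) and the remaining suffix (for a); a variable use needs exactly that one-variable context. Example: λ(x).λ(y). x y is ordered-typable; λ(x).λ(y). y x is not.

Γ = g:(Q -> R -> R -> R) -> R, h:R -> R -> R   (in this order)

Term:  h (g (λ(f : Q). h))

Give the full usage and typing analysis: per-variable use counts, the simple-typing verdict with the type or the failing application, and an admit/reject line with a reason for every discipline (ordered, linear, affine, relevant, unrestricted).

counts: g: 1; h: 2; f (λ-bound): 0
order of uses: h, g, h
typing: the term checks, with type R -> R
ordered: ✗ — needs contraction — h ×2; f left unused
linear: ✗ — needs contraction — h ×2; f left unused
affine: ✗ — needs contraction — h ×2
relevant: ✗ — f left unused
unrestricted: ✓ — type-checks (R -> R) and nothing is barred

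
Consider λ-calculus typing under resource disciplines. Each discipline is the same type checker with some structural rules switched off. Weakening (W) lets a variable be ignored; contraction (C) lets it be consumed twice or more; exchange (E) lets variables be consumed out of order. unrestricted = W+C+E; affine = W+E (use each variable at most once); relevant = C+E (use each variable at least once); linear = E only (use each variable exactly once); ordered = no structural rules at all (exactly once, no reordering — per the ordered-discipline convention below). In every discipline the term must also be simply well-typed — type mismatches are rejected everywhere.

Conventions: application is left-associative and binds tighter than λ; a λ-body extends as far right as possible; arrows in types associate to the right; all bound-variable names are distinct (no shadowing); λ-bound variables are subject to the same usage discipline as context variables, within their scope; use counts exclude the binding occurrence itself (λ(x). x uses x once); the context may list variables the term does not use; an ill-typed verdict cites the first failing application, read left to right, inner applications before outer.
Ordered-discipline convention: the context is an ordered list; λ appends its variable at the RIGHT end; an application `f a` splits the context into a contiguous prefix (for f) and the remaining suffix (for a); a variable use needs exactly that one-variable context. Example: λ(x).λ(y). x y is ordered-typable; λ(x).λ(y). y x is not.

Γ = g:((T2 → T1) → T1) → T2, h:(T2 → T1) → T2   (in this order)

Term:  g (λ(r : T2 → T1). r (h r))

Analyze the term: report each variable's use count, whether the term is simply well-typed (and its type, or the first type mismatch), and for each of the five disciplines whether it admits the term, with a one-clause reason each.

use counts: g=1, h=1, r [bound]=2
left-to-right use order: g, r, h, r
typing: ✓ — T2
ordered: ✗, r ×2 used more than once (contraction)
linear: ✗, r ×2 used more than once (contraction)
affine: ✗, r ×2 used more than once (contraction)
relevant: ✓, none of g, h, r goes unused
unrestricted: ✓, type-checks (T2) and nothing is barred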